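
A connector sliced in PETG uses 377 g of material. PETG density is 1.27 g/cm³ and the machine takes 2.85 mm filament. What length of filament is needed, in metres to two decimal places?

Volume = 377 g / 1.27 g·cm⁻³ = 296.8504 cm³ = 296850.4 mm³.
A = π r² = π × 1.425² = 6.3794 mm².
L = V/A = 296850.4/6.3794 = 46532.65 mm → 46.53 m.

46.53 m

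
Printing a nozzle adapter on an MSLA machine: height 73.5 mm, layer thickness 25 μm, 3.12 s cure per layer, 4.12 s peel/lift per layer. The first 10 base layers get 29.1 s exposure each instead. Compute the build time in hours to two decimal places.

Number of layers: 73.5 / 0.025 → 2940 (rounded up).
Burn-in layers: 10 × (29.1 + 4.12) → 332.2 s.
Normal layers = 2930 × (3.12 + 4.12) = 21213.2 s.
Total = 332.2 + 21213.2 = 21545.4 s = 5.98 hours.

5.98 hours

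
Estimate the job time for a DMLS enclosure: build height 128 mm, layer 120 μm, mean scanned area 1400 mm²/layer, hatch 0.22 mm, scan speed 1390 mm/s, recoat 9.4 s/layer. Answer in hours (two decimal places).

4.14 hours

Number of layers: 128 / 0.12 → 1067 (rounded up).
Per-layer scan distance: 1400 / 0.22 → 6363.6 mm.
Scan time per layer = 6363.6 / 1390 = 4.5781 s.
Layer cycle: 4.5781 + 9.4 → 13.9781 s.
Total: 1067 × 13.9781 s = 14914.6327 s → 4.14 hours.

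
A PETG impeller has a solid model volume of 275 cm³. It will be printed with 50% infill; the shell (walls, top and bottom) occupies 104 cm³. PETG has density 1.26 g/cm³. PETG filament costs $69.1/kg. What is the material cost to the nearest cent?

$16.50

Infill region: 275 − 104 → 171 cm³.
Deposited infill: 0.50 × 171 → 85.5 cm³.
Total printed volume: 104 + 85.5 → 189.5 cm³.
Mass: 189.5 × 1.26 → 238.77 g.
Cost = 238.77 g / 1000 × $69.1/kg = $16.50.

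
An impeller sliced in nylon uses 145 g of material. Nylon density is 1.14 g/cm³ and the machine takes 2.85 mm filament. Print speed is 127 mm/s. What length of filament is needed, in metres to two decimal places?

19.94 m

Extruded volume: 145/1.14 = 127.193 cm³ (127193 mm³).
A = π r² = π × 1.425² = 6.3794 mm².
Length = 127193 / 6.3794 = 19938.08 mm = 19.94 m.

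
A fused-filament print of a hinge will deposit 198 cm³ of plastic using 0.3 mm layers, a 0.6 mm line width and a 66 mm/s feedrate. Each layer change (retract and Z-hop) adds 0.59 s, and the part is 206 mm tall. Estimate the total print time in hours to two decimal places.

4.74 hours

Bead cross-section = 0.3 × 0.6 = 0.18 mm².
Path length: 198000 mm³ / 0.18 mm² → 1100000 mm.
Time extruding = 1100000 / 66, so 16666.7 s.
Number of layers: 206 / 0.3 → 687 (rounded up).
Z-hop total = 687 × 0.59 = 405.33 s.
Total = 16666.7 + 405.33 = 17072.03 s = 4.74 hours.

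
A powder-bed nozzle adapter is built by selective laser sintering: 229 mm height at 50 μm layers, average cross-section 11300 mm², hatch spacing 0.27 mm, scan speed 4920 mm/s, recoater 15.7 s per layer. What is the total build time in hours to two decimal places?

30.80 hours

Number of layers: 229 / 0.05 → 4580 (rounded up).
Per-layer scan distance: 11300 / 0.27 → 41851.9 mm.
Per-layer scan time = 41851.9 / 4920 = 8.5065 s.
Layer cycle = 8.5065 + 15.7 = 24.2065 s.
Total: 4580 × 24.2065 s = 110865.77 s → 30.80 hours.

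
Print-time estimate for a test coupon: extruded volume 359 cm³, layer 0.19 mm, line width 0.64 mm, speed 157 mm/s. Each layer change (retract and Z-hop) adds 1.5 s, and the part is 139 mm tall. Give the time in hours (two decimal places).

Extrusion cross-section = 0.19 × 0.64 = 0.1216 mm².
Total extruded path = 359000/0.1216 = 2952302.6 mm.
Print-move time: 2952302.6 / 157 → 18804.5 s.
Layer count = ceil(139 / 0.19) = 732.
Layer-change overhead = 732 × 1.5 = 1098 s.
Altogether 18804.5 + 1098 = 19902.5 s, i.e. 5.53 hours.

5.53 hours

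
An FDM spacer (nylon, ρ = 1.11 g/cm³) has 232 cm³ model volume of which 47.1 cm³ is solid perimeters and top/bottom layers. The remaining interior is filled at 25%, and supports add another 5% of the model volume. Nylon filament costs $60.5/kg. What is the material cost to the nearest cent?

$7.05

Infill region = 232 − 47.1, so 184.9 cm³.
Infill volume = 0.25 × 184.9 = 46.225 cm³.
Support: 0.05 × 232 → 11.6 cm³.
Deposited volume = 47.1 + 46.225 + 11.6 = 104.925 cm³.
Mass = 104.925 × 1.11, so 116.46675 g.
Cost = 116.46675 g / 1000 × $60.5/kg = $7.05.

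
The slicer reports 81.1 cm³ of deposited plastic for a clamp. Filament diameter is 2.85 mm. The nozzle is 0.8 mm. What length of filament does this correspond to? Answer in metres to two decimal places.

12.71 m

Cross-section of 2.85 mm filament: π·(2.85/2)² = 6.3794 mm².
Length = 81.1 cm³ / 6.3794 mm² = 81100 / 6.3794 = 12712.79 mm = 12.71 m.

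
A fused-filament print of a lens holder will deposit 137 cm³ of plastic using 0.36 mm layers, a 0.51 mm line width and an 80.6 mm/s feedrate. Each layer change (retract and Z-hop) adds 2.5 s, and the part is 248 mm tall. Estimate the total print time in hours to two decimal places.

3.05 hours

Bead cross-section: 0.36 × 0.51 → 0.1836 mm².
Toolpath length = 137 cm³ / 0.1836 mm² = 137000 / 0.1836 = 746187.4 mm.
Time extruding = 746187.4 / 80.6, so 9257.9 s.
Layer count = ceil(248 / 0.36) = 689.
Layer-change overhead: 689 × 2.5 → 1722.5 s.
Total = 9257.9 + 1722.5 = 10980.4 s = 3.05 hours.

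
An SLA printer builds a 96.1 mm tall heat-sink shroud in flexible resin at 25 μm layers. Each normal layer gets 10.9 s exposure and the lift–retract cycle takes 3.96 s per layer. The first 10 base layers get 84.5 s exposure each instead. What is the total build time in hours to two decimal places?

16.07 hours

Number of layers: 96.1 / 0.025 → 3844 (rounded up).
Burn-in layers = 10 × (84.5 + 3.96) = 884.6 s.
Regular layers: 3834 × (10.9 + 3.96) → 56973.24 s.
Sum: 884.6 + 56973.24 = 57857.84 s → 16.07 hours.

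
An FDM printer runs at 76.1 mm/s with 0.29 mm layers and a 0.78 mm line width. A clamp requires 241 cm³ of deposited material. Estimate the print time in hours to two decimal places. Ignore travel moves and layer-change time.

Line area: 0.29 × 0.78 → 0.2262 mm².
Path length: 241000 mm³ / 0.2262 mm² → 1065428.8 mm.
Time extruding = 1065428.8 / 76.1 = 14000.4 s.
In the requested units: 14000.4 s = 3.89 hours.

3.89 hours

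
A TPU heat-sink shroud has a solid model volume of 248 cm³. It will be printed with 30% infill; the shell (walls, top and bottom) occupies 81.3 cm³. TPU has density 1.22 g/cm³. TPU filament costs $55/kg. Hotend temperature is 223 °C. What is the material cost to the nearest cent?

$8.81

Infill region = 248 − 81.3, so 166.7 cm³.
Deposited infill = 0.30 × 166.7, so 50.01 cm³.
Total printed volume = 81.3 + 50.01 = 131.31 cm³.
Mass: 131.31 × 1.22 → 160.1982 g.
Cost = 160.1982 g / 1000 × $55/kg = $8.81.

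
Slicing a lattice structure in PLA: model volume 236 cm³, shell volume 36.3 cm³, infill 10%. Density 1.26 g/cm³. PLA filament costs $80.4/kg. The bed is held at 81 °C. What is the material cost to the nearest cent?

Interior volume: 236 − 36.3 → 199.7 cm³.
Infill deposited = 0.10 × 199.7 = 19.97 cm³.
Total printed volume = 36.3 + 19.97 = 56.27 cm³.
Mass = 56.27 × 1.26 = 70.9002 g.
At $80.4/kg: 70.9002/1000 × 80.4 = $5.70.

$5.70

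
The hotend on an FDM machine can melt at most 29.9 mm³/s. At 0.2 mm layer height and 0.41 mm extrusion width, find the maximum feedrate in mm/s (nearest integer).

Extrusion cross-section = 0.2 × 0.41, so 0.082 mm².
Max speed = 29.9 / 0.082 = 364.63 ≈ 365 mm/s.

365 mm/s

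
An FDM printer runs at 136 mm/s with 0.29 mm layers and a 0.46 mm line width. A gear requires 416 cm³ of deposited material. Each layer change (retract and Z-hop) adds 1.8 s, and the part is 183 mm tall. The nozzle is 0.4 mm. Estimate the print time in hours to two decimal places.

Bead cross-section: 0.29 × 0.46 → 0.1334 mm².
Toolpath length = 416 cm³ / 0.1334 mm² = 416000 / 0.1334 = 3118440.8 mm.
Print-move time: 3118440.8 / 136 → 22929.7 s.
Layer count = ceil(183 / 0.29) = 632.
Layer-change overhead: 632 × 1.8 → 1137.6 s.
Total = 22929.7 + 1137.6 = 24067.3 s = 6.69 hours.

6.69 hours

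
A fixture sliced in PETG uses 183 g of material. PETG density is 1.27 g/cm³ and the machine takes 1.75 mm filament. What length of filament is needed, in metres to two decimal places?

Volume = 183 g / 1.27 g·cm⁻³ = 144.0945 cm³ = 144094.5 mm³.
A = π r² = π × 0.875² = 2.4053 mm².
Length = 144094.5 / 2.4053 = 59907.08 mm = 59.91 m.

59.91 m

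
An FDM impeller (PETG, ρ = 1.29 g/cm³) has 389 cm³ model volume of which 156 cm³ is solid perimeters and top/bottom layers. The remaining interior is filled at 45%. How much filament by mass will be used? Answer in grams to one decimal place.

Volume inside the shell = 389 − 156, so 233 cm³.
Infill volume = 0.45 × 233, so 104.85 cm³.
Total printed volume = 156 + 104.85 = 260.85 cm³.
Mass = 260.85 × 1.29, so 336.4965 g.

336.5 g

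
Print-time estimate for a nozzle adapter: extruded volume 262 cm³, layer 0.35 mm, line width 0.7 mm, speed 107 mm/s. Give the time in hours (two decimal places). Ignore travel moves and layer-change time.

Extrusion cross-section = 0.35 × 0.7, so 0.245 mm².
Path length: 262000 mm³ / 0.245 mm² → 1069387.8 mm.
Print-move time = 1069387.8 / 107, so 9994.3 s.
Converting: 9994.3 s = 2.78 hours.

2.78 hours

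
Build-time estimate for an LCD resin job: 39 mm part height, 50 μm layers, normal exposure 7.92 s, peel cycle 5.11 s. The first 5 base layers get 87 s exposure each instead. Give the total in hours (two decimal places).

2.93 hours

Number of layers: 39 / 0.05 → 780 (rounded up).
Base layers = 5 × (87 + 5.11) = 460.55 s.
Remaining layers = 775 × (7.92 + 5.11), so 10098.25 s.
Sum: 460.55 + 10098.25 = 10558.8 s → 2.93 hours.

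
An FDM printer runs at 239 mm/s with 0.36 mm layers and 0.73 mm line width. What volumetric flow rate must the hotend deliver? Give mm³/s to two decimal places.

62.81

A: 0.36 × 0.73 → 0.2628 mm².
Q = v·A = 239 × 0.2628 = 62.81 mm³/s.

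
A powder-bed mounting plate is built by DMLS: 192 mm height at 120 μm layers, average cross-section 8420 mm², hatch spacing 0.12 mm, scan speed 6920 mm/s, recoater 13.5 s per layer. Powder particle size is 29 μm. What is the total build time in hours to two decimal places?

Layers = ⌈192/0.12⌉ = 1600.
Scan path per layer = 8420 / 0.12 = 70166.7 mm.
Per-layer scan time = 70166.7 / 6920 = 10.1397 s.
Time per layer = 10.1397 + 13.5, so 23.6397 s.
1600 layers × 23.6397 s/layer = 37823.52 s, i.e. 10.51 hours.

10.51 hours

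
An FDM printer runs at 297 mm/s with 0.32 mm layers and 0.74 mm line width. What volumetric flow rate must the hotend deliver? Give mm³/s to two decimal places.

A = 0.32 × 0.74 = 0.2368 mm².
Volumetric flow = 297 × 0.2368 = 70.33 mm³/s.

70.33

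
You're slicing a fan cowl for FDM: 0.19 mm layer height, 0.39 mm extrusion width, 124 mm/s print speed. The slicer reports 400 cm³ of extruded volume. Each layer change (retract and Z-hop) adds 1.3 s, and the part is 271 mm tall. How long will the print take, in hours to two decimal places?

12.61 hours

Bead cross-section: 0.19 × 0.39 → 0.0741 mm².
Total extruded path = 400000/0.0741 = 5398110.7 mm.
Time extruding: 5398110.7 / 124 → 43533.2 s.
Number of layers: 271 / 0.19 → 1427 (rounded up).
Z-hop total: 1427 × 1.3 → 1855.1 s.
Altogether 43533.2 + 1855.1 = 45388.3 s, i.e. 12.61 hours.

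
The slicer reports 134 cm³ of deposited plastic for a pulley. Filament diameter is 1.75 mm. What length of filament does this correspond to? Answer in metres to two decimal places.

Filament cross-section = π × (1.75/2)² = 2.4053 mm².
Length = 134 cm³ / 2.4053 mm² = 134000 / 2.4053 = 55710.31 mm = 55.71 m.

55.71 m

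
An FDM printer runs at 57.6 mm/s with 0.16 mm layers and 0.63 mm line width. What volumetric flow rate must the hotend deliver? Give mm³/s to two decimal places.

Extrusion cross-section = 0.16 × 0.63, so 0.1008 mm².
Volumetric flow = 57.6 × 0.1008 = 5.81 mm³/s.

5.81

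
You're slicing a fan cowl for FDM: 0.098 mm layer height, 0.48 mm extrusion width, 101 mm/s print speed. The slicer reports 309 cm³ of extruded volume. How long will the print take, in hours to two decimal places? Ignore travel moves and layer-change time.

18.07 hours

Bead cross-section: 0.098 × 0.48 → 0.04704 mm².
Total extruded path = 309000/0.04704 = 6568877.6 mm.
Extrusion time = 6568877.6 / 101 = 65038.4 s.
65038.4 s = 18.07 hours.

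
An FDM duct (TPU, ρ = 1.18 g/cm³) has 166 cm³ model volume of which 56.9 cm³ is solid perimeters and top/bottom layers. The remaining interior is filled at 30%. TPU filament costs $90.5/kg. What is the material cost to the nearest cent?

$9.57

Volume inside the shell = 166 − 56.9, so 109.1 cm³.
Infill deposited = 0.30 × 109.1 = 32.73 cm³.
Total printed volume: 56.9 + 32.73 → 89.63 cm³.
Mass = 89.63 × 1.18 = 105.7634 g.
At $90.5/kg: 105.7634/1000 × 90.5 = $9.57.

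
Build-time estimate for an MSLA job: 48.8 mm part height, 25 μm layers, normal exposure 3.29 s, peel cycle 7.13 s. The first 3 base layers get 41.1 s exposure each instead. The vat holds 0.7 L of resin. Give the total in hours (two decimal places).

Number of layers: 48.8 / 0.025 → 1952 (rounded up).
Bottom layers = 3 × (41.1 + 7.13) = 144.69 s.
Remaining layers = 1949 × (3.29 + 7.13) = 20308.58 s.
Total = 144.69 + 20308.58 = 20453.27 s = 5.68 hours.

5.68 hours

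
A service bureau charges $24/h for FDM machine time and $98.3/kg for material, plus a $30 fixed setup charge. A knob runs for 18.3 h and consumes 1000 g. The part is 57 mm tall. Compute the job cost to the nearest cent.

$567.50

Machine-time cost = 24 × 18.3, so $439.20.
Feedstock cost: 98.3 × 1000/1000 → $98.30.
Total = 439.20 + 98.30 + 30 = $567.50.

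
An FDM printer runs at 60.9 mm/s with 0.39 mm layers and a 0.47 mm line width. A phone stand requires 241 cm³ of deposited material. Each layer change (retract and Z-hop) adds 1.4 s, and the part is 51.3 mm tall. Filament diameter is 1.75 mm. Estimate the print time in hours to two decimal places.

6.05 hours

Line area = 0.39 × 0.47, so 0.1833 mm².
Total extruded path = 241000/0.1833 = 1314784.5 mm.
Extrusion time: 1314784.5 / 60.9 → 21589.2 s.
Layer count = ceil(51.3 / 0.39) = 132.
Z-hop total: 132 × 1.4 → 184.8 s.
Altogether 21589.2 + 184.8 = 21774 s, i.e. 6.05 hours.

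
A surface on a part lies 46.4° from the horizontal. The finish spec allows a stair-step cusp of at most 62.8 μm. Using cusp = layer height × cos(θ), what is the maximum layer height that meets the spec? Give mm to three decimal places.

0.091 mm

cos(46.4°) = 0.6896; t_max = 0.0628/0.6896 = 0.091 mm.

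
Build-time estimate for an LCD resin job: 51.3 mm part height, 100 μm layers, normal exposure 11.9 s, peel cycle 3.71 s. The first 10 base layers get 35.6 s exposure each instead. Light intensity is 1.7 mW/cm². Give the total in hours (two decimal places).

Layer count = ceil(51.3 / 0.1) = 513.
Base layers: 10 × (35.6 + 3.71) → 393.1 s.
Normal layers = 503 × (11.9 + 3.71) = 7851.83 s.
Sum: 393.1 + 7851.83 = 8244.93 s → 2.29 hours.

2.29 hours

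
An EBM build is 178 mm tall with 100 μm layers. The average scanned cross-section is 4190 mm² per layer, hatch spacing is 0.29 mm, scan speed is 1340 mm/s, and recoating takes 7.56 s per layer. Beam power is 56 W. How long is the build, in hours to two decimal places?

Layer count = ceil(178 / 0.1) = 1780.
Per-layer scan distance = 4190 / 0.29, so 14448.3 mm.
Per-layer scan time = 14448.3 / 1340 = 10.7823 s.
Layer cycle: 10.7823 + 7.56 → 18.3423 s.
Total: 1780 × 18.3423 s = 32649.294 s → 9.07 hours.

9.07 hours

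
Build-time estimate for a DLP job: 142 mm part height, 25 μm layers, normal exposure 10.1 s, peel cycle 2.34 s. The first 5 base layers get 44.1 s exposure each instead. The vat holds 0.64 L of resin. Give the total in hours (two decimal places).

Layer count = ceil(142 / 0.025) = 5680.
Base layers = 5 × (44.1 + 2.34) = 232.2 s.
Normal layers: 5675 × (10.1 + 2.34) → 70597 s.
Sum: 232.2 + 70597 = 70829.2 s → 19.67 hours.

19.67 hours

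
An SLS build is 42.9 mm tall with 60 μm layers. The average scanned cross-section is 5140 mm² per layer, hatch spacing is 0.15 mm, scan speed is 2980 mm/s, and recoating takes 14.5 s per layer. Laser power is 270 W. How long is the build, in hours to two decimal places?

5.16 hours

Number of layers: 42.9 / 0.06 → 715 (rounded up).
Per-layer scan distance = 5140 / 0.15, so 34266.7 mm.
Per-layer scan time = 34266.7 / 2980, so 11.4989 s.
Per-layer time: 11.4989 + 14.5 → 25.9989 s.
Build time = 715 × 25.9989 = 18589.2135 s = 5.16 hours.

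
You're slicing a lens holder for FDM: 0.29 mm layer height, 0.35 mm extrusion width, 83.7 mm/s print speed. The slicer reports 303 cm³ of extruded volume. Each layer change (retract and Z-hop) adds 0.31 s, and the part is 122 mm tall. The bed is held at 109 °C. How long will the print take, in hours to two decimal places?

Extrusion cross-section = 0.29 × 0.35 = 0.1015 mm².
Path length: 303000 mm³ / 0.1015 mm² → 2985221.7 mm.
Print-move time = 2985221.7 / 83.7 = 35665.7 s.
Number of layers: 122 / 0.29 → 421 (rounded up).
Layer-change overhead = 421 × 0.31, so 130.51 s.
Altogether 35665.7 + 130.51 = 35796.21 s, i.e. 9.94 hours.

9.94 hours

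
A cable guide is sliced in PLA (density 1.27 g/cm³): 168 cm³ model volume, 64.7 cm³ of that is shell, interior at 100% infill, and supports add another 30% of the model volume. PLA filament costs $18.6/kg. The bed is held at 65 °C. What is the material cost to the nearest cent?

$5.16

Interior volume: 168 − 64.7 → 103.3 cm³.
Deposited infill = 1.00 × 103.3, so 103.3 cm³.
Support = 0.30 × 168, so 50.4 cm³.
Deposited volume = 64.7 + 103.3 + 50.4 = 218.4 cm³.
Mass = 218.4 × 1.27, so 277.368 g.
Cost = 277.368 g / 1000 × $18.6/kg = $5.16.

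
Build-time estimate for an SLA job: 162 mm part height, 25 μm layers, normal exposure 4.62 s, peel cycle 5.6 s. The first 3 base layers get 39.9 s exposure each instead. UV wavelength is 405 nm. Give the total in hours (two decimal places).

Layers = ⌈162/0.025⌉ = 6480.
Base layers = 3 × (39.9 + 5.6) = 136.5 s.
Regular layers: 6477 × (4.62 + 5.6) → 66194.94 s.
Sum: 136.5 + 66194.94 = 66331.44 s → 18.43 hours.

18.43 hours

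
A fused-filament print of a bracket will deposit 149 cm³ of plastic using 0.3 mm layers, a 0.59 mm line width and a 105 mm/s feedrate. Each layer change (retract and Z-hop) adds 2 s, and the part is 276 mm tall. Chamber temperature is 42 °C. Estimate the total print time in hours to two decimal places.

2.74 hours

Extrusion cross-section = 0.3 × 0.59 = 0.177 mm².
Total extruded path = 149000/0.177 = 841807.9 mm.
Print-move time = 841807.9 / 105 = 8017.2 s.
Layer count = ceil(276 / 0.3) = 920.
Layer-change overhead = 920 × 2 = 1840 s.
Altogether 8017.2 + 1840 = 9857.2 s, i.e. 2.74 hours.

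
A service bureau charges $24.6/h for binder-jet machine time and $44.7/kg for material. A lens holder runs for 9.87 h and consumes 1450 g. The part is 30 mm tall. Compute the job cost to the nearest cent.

$307.62

Machine cost = 24.6 × 9.87 = $242.802.
Material cost = 44.7 × 1450/1000 = $64.815.
Total = 242.802 + 64.815 = 307.617 ≈ $307.62.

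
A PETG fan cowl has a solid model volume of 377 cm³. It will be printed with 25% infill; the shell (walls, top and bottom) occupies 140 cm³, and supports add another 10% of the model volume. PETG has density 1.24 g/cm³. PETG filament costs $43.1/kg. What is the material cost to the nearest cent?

Volume inside the shell = 377 − 140, so 237 cm³.
Infill volume = 0.25 × 237 = 59.25 cm³.
Support: 0.10 × 377 → 37.7 cm³.
Total printed volume = 140 + 59.25 + 37.7 = 236.95 cm³.
Mass = 236.95 × 1.24 = 293.818 g.
At $43.1/kg: 293.818/1000 × 43.1 = $12.66.

$12.66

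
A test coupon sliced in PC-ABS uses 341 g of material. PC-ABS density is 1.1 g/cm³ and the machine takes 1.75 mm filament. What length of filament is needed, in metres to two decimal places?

128.88 m

Volume = 341 g / 1.1 g·cm⁻³ = 310 cm³ = 310000 mm³.
Cross-section of 1.75 mm filament: π·(1.75/2)² = 2.4053 mm².
L = V/A = 310000/2.4053 = 128882.05 mm → 128.88 m.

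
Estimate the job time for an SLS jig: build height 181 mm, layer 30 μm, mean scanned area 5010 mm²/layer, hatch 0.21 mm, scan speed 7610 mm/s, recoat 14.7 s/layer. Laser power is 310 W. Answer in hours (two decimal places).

Layer count = ceil(181 / 0.03) = 6034.
Scan path per layer = 5010 / 0.21, so 23857.1 mm.
Scan time per layer = 23857.1 / 7610 = 3.135 s.
Layer cycle: 3.135 + 14.7 → 17.835 s.
Total: 6034 × 17.835 s = 107616.39 s → 29.89 hours.

29.89 hours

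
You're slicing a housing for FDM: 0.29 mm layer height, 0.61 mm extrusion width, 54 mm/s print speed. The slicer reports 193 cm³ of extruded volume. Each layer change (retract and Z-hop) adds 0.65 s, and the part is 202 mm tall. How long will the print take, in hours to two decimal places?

5.74 hours

Extrusion cross-section: 0.29 × 0.61 → 0.1769 mm².
Total extruded path = 193000/0.1769 = 1091011.9 mm.
Time extruding = 1091011.9 / 54 = 20203.9 s.
Layer count = ceil(202 / 0.29) = 697.
Layer-change overhead = 697 × 0.65 = 453.05 s.
Altogether 20203.9 + 453.05 = 20656.95 s, i.e. 5.74 hours.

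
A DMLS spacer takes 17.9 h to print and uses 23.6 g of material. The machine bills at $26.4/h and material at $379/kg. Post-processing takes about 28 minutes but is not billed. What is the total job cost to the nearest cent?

$481.50

Machine cost = 26.4 × 17.9 = $472.56.
Feedstock cost: 379 × 23.6/1000 → $8.9444.
Job cost: 472.56 + 8.9444 = 481.5044 ≈ $481.50.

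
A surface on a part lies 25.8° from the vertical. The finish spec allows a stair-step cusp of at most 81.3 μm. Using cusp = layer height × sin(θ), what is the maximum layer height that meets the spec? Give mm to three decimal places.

t = h_c / sin θ = 0.0813 / 0.4352 = 0.187 mm.

0.187 mm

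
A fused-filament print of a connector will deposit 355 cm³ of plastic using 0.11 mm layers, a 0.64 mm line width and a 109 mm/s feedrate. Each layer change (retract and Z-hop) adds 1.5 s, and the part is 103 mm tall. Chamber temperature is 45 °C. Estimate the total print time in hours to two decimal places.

Extrusion cross-section = 0.11 × 0.64, so 0.0704 mm².
Path length: 355000 mm³ / 0.0704 mm² → 5042613.6 mm.
Time extruding: 5042613.6 / 109 → 46262.5 s.
Number of layers: 103 / 0.11 → 937 (rounded up).
Z-hop total = 937 × 1.5, so 1405.5 s.
Altogether 46262.5 + 1405.5 = 47668 s, i.e. 13.24 hours.

13.24 hours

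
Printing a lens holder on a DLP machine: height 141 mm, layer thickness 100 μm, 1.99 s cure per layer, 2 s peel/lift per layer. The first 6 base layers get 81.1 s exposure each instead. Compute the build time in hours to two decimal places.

1.69 hours

Layer count = ceil(141 / 0.1) = 1410.
Bottom layers = 6 × (81.1 + 2) = 498.6 s.
Remaining layers = 1404 × (1.99 + 2), so 5601.96 s.
Total = 498.6 + 5601.96 = 6100.56 s = 1.69 hours.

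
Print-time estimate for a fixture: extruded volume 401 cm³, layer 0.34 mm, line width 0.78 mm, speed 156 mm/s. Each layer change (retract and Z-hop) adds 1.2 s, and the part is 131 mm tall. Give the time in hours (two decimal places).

Bead cross-section = 0.34 × 0.78 = 0.2652 mm².
Total extruded path = 401000/0.2652 = 1512066.4 mm.
Time extruding = 1512066.4 / 156, so 9692.7 s.
Layer count = ceil(131 / 0.34) = 386.
Z-hop total: 386 × 1.2 → 463.2 s.
Total = 9692.7 + 463.2 = 10155.9 s = 2.82 hours.

2.82 hours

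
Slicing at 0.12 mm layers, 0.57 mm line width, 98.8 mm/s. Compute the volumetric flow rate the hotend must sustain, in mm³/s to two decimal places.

A = 0.12 × 0.57 = 0.0684 mm².
Q = v·A = 98.8 × 0.0684 = 6.76 mm³/s.

6.76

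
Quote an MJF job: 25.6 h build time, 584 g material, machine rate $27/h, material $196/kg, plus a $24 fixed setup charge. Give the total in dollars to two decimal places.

Machine cost: 27 × 25.6 → $691.20.
Feedstock cost = 196 × 584/1000, so $114.464.
Adding setup: 691.20 + 114.464 + 24 → 829.664 ≈ $829.66.

$829.66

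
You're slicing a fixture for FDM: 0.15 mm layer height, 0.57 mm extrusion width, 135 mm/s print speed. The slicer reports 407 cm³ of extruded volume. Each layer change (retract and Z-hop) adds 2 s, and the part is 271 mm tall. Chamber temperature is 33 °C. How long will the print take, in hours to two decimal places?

Extrusion cross-section: 0.15 × 0.57 → 0.0855 mm².
Path length: 407000 mm³ / 0.0855 mm² → 4760233.9 mm.
Extrusion time = 4760233.9 / 135, so 35261 s.
Layer count = ceil(271 / 0.15) = 1807.
Layer-change overhead: 1807 × 2 → 3614 s.
Total = 35261 + 3614 = 38875 s = 10.80 hours.

10.80 hours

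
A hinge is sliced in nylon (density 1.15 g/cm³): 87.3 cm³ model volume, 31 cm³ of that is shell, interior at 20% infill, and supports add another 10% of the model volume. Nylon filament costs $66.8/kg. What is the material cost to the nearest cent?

$3.92

Volume inside the shell = 87.3 − 31 = 56.3 cm³.
Deposited infill: 0.20 × 56.3 → 11.26 cm³.
Support = 0.10 × 87.3 = 8.73 cm³.
Deposited volume: 31 + 11.26 + 8.73 → 50.99 cm³.
Mass = 50.99 × 1.15 = 58.6385 g.
At $66.8/kg: 58.6385/1000 × 66.8 = $3.92.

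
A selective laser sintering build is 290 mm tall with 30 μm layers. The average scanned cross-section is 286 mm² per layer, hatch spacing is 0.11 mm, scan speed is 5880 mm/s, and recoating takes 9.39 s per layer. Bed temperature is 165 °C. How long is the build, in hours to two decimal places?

Layers = ⌈290/0.03⌉ = 9667.
Scan path per layer = 286 / 0.11 = 2600 mm.
Scan time per layer: 2600 / 5880 → 0.4422 s.
Time per layer = 0.4422 + 9.39, so 9.8322 s.
9667 layers × 9.8322 s/layer = 95047.8774 s, i.e. 26.40 hours.

26.40 hours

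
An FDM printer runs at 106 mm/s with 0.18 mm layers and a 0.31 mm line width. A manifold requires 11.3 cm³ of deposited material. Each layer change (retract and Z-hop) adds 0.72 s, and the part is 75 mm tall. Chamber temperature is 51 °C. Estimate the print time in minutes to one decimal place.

36.8 minutes

Line area = 0.18 × 0.31, so 0.0558 mm².
Path length: 11300 mm³ / 0.0558 mm² → 202509 mm.
Extrusion time = 202509 / 106, so 1910.5 s.
Layer count = ceil(75 / 0.18) = 417.
Non-print overhead: 417 × 0.72 → 300.24 s.
Altogether 1910.5 + 300.24 = 2210.74 s, i.e. 36.8 minutes.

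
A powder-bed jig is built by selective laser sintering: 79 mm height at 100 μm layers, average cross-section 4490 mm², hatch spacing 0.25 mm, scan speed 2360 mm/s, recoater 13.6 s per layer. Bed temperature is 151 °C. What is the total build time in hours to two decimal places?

Layers = ⌈79/0.1⌉ = 790.
Hatch length per layer = 4490 / 0.25, so 17960 mm.
Per-layer scan time = 17960 / 2360, so 7.6102 s.
Layer cycle = 7.6102 + 13.6, so 21.2102 s.
790 layers × 21.2102 s/layer = 16756.058 s, i.e. 4.65 hours.

4.65 hours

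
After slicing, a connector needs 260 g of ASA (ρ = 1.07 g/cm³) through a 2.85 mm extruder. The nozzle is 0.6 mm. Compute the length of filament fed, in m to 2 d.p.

38.09 m

Volume = 260 g / 1.07 g·cm⁻³ = 242.9907 cm³ = 242990.7 mm³.
A = π r² = π × 1.425² = 6.3794 mm².
L = V/A = 242990.7/6.3794 = 38089.9 mm → 38.09 m.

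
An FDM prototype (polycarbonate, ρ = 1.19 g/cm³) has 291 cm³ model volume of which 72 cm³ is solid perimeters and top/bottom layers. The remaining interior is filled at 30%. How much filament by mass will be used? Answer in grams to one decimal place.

163.9 g

Volume inside the shell: 291 − 72 → 219 cm³.
Infill volume = 0.30 × 219 = 65.7 cm³.
Total printed volume = 72 + 65.7, so 137.7 cm³.
Mass = 137.7 × 1.19 = 163.863 g.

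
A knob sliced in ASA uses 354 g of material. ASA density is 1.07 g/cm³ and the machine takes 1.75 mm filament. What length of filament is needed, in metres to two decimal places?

Extruded volume: 354/1.07 = 330.8411 cm³ (330841.1 mm³).
Filament cross-section = π × (1.75/2)² = 2.4053 mm².
L = V/A = 330841.1/2.4053 = 137546.71 mm → 137.55 m.

137.55 m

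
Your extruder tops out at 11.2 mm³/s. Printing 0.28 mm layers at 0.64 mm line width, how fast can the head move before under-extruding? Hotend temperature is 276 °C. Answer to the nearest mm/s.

63 mm/s

A: 0.28 × 0.64 → 0.1792 mm².
Max speed = 11.2 / 0.1792 = 62.50 ≈ 63 mm/s.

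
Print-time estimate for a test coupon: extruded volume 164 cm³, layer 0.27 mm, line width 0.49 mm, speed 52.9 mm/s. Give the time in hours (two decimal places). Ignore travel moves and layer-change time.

Bead cross-section = 0.27 × 0.49, so 0.1323 mm².
Total extruded path = 164000/0.1323 = 1239607 mm.
Extrusion time = 1239607 / 52.9 = 23433 s.
Converting: 23433 s = 6.51 hours.

6.51 hours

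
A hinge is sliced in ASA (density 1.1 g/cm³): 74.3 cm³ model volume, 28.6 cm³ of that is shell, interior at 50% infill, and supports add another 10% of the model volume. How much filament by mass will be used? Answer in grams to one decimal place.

64.8 g

Volume inside the shell = 74.3 − 28.6 = 45.7 cm³.
Infill volume = 0.50 × 45.7 = 22.85 cm³.
Support: 0.10 × 74.3 → 7.43 cm³.
Deposited volume = 28.6 + 22.85 + 7.43 = 58.88 cm³.
Mass = 58.88 × 1.1, so 64.768 g.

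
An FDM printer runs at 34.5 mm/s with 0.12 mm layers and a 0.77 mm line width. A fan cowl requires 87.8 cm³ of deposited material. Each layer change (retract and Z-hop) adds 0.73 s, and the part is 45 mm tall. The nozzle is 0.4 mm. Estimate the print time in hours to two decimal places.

Line area = 0.12 × 0.77 = 0.0924 mm².
Total extruded path = 87800/0.0924 = 950216.5 mm.
Print-move time = 950216.5 / 34.5 = 27542.5 s.
Layer count = ceil(45 / 0.12) = 375.
Z-hop total: 375 × 0.73 → 273.75 s.
Altogether 27542.5 + 273.75 = 27816.25 s, i.e. 7.73 hours.

7.73 hours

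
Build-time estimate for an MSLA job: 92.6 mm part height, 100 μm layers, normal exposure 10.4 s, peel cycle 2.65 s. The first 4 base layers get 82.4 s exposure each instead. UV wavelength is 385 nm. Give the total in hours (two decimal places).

Layers = ⌈92.6/0.1⌉ = 926.
Burn-in layers: 4 × (82.4 + 2.65) → 340.2 s.
Normal layers: 922 × (10.4 + 2.65) → 12032.1 s.
Total = 340.2 + 12032.1 = 12372.3 s = 3.44 hours.

3.44 hours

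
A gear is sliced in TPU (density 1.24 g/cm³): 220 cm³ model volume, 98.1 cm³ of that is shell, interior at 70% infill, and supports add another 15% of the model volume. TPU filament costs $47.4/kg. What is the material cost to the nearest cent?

$12.72

Interior volume: 220 − 98.1 → 121.9 cm³.
Deposited infill = 0.70 × 121.9, so 85.33 cm³.
Support: 0.15 × 220 → 33 cm³.
Total printed volume: 98.1 + 85.33 + 33 → 216.43 cm³.
Mass = 216.43 × 1.24 = 268.3732 g.
At $47.4/kg: 268.3732/1000 × 47.4 = $12.72.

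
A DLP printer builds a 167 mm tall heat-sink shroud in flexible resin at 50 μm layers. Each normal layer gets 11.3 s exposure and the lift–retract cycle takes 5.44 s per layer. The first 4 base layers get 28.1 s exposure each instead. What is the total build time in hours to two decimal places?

Layers = ⌈167/0.05⌉ = 3340.
Burn-in layers: 4 × (28.1 + 5.44) → 134.16 s.
Remaining layers: 3336 × (11.3 + 5.44) → 55844.64 s.
Sum: 134.16 + 55844.64 = 55978.8 s → 15.55 hours.

15.55 hours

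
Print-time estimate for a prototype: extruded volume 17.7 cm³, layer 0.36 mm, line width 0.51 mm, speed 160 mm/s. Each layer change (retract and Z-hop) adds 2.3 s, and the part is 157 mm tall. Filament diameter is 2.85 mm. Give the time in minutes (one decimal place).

Bead cross-section = 0.36 × 0.51 = 0.1836 mm².
Total extruded path = 17700/0.1836 = 96405.2 mm.
Extrusion time = 96405.2 / 160 = 602.5 s.
Layers = ⌈157/0.36⌉ = 437.
Non-print overhead: 437 × 2.3 → 1005.1 s.
Altogether 602.5 + 1005.1 = 1607.6 s, i.e. 26.8 minutes.

26.8 minutes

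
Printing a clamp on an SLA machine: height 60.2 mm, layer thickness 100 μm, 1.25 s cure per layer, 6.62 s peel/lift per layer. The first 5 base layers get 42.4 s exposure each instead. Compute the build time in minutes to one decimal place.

82.4 minutes

Number of layers: 60.2 / 0.1 → 602 (rounded up).
Base layers = 5 × (42.4 + 6.62), so 245.1 s.
Regular layers = 597 × (1.25 + 6.62), so 4698.39 s.
Sum: 245.1 + 4698.39 = 4943.49 s → 82.4 minutes.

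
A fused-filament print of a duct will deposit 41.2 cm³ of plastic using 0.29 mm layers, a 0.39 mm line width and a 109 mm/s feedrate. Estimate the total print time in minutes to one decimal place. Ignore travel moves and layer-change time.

55.7 minutes

Extrusion cross-section = 0.29 × 0.39 = 0.1131 mm².
Total extruded path = 41200/0.1131 = 364279.4 mm.
Print-move time: 364279.4 / 109 → 3342 s.
Converting: 3342 s = 55.7 minutes.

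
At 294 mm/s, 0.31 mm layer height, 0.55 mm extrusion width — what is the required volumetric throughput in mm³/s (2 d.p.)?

50.13

A = 0.31 × 0.55 = 0.1705 mm².
Volumetric flow = 294 × 0.1705 = 50.13 mm³/s.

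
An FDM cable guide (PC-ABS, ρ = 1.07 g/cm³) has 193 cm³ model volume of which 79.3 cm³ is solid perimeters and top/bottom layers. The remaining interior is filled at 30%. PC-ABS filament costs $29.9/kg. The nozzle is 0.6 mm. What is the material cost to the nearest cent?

Infill region = 193 − 79.3 = 113.7 cm³.
Infill volume = 0.30 × 113.7 = 34.11 cm³.
Total extruded = 79.3 + 34.11 = 113.41 cm³.
Mass = 113.41 × 1.07, so 121.3487 g.
At $29.9/kg: 121.3487/1000 × 29.9 = $3.63.

$3.63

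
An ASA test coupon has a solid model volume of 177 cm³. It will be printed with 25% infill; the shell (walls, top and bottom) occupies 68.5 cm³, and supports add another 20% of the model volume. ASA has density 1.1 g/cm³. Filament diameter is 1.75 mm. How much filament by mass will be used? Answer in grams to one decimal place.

Interior volume = 177 − 68.5 = 108.5 cm³.
Deposited infill = 0.25 × 108.5, so 27.125 cm³.
Support = 0.20 × 177 = 35.4 cm³.
Total extruded = 68.5 + 27.125 + 35.4 = 131.025 cm³.
Mass: 131.025 × 1.1 → 144.1275 g.

144.1 g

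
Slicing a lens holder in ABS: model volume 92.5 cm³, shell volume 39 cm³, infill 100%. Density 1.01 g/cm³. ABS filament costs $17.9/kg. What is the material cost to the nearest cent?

Volume inside the shell = 92.5 − 39 = 53.5 cm³.
Deposited infill = 1.00 × 53.5, so 53.5 cm³.
Total extruded = 39 + 53.5, so 92.5 cm³.
Mass = 92.5 × 1.01 = 93.425 g.
At $17.9/kg: 93.425/1000 × 17.9 = $1.67.

$1.67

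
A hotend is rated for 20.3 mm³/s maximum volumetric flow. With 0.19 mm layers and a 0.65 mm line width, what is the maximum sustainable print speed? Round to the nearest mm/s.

Bead cross-section: 0.19 × 0.65 → 0.1235 mm².
v_max = Q/A = 20.3/0.1235 = 164.37 mm/s → 164 mm/s.

164 mm/s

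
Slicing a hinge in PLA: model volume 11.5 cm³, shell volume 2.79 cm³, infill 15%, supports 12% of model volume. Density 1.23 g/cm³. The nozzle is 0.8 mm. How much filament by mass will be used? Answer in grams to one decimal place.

Interior volume: 11.5 − 2.79 → 8.71 cm³.
Infill volume: 0.15 × 8.71 → 1.3065 cm³.
Support: 0.12 × 11.5 → 1.38 cm³.
Total extruded = 2.79 + 1.3065 + 1.38, so 5.4765 cm³.
Mass: 5.4765 × 1.23 → 6.736095 g.

6.7 g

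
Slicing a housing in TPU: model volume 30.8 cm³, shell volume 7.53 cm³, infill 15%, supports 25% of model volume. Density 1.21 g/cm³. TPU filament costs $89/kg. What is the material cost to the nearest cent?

$2.02

Infill region = 30.8 − 7.53, so 23.27 cm³.
Deposited infill = 0.15 × 23.27 = 3.4905 cm³.
Support = 0.25 × 30.8 = 7.7 cm³.
Total printed volume = 7.53 + 3.4905 + 7.7 = 18.7205 cm³.
Mass = 18.7205 × 1.21, so 22.651805 g.
Cost = 22.651805 g / 1000 × $89/kg = $2.02.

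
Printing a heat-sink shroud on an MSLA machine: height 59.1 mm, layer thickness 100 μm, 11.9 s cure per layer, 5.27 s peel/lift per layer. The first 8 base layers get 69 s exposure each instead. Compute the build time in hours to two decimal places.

2.95 hours

Layers = ⌈59.1/0.1⌉ = 591.
Base layers = 8 × (69 + 5.27), so 594.16 s.
Regular layers = 583 × (11.9 + 5.27) = 10010.11 s.
Total = 594.16 + 10010.11 = 10604.27 s = 2.95 hours.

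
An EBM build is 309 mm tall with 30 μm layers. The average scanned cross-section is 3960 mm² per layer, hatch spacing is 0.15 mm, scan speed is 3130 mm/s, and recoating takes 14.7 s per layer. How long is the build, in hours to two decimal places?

Number of layers: 309 / 0.03 → 10300 (rounded up).
Hatch length per layer: 3960 / 0.15 → 26400 mm.
Scan time per layer = 26400 / 3130, so 8.4345 s.
Time per layer = 8.4345 + 14.7, so 23.1345 s.
Total: 10300 × 23.1345 s = 238285.35 s → 66.19 hours.

66.19 hours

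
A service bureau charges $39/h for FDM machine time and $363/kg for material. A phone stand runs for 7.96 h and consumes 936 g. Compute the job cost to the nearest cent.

Machine-time cost = 39 × 7.96, so $310.44.
Material charge: 363 × 936/1000 → $339.768.
Total = 310.44 + 339.768 = 650.208 ≈ $650.21.

$650.21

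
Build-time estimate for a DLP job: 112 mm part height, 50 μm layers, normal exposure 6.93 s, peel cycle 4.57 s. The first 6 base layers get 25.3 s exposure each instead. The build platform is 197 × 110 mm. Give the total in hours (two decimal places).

Layers = ⌈112/0.05⌉ = 2240.
Base layers = 6 × (25.3 + 4.57) = 179.22 s.
Remaining layers = 2234 × (6.93 + 4.57) = 25691 s.
Total = 179.22 + 25691 = 25870.22 s = 7.19 hours.

7.19 hours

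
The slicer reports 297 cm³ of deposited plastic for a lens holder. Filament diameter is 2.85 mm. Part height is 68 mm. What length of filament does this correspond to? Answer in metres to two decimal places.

Filament cross-section = π × (2.85/2)² = 6.3794 mm².
L = 297000 mm³ / 6.3794 mm² = 46556.1 mm, i.e. 46.56 m.

46.56 m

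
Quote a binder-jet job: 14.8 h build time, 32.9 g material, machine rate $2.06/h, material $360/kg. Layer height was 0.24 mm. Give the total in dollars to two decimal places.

Machine-time cost = 2.06 × 14.8, so $30.488.
Material charge = 360 × 32.9/1000 = $11.844.
Total = 30.488 + 11.844 = 42.332 ≈ $42.33.

$42.33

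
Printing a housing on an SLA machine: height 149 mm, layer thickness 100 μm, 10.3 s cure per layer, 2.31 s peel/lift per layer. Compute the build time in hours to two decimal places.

5.22 hours

Layer count = ceil(149 / 0.1) = 1490.
Each layer takes = 10.3 + 2.31, so 12.61 s.
Build time: 1490 × 12.61 s = 18788.9 s, i.e. 5.22 hours.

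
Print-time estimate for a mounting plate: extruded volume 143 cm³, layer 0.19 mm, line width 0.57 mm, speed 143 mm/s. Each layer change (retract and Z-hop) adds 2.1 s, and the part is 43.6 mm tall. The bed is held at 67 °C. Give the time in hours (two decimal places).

Bead cross-section = 0.19 × 0.57 = 0.1083 mm².
Toolpath length = 143 cm³ / 0.1083 mm² = 143000 / 0.1083 = 1320406.3 mm.
Print-move time = 1320406.3 / 143, so 9233.6 s.
Layer count = ceil(43.6 / 0.19) = 230.
Z-hop total = 230 × 2.1, so 483 s.
Total = 9233.6 + 483 = 9716.6 s = 2.70 hours.

2.70 hours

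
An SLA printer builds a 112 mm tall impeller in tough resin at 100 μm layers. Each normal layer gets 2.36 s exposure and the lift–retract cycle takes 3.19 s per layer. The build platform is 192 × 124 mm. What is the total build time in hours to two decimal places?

1.73 hours

Layer count = ceil(112 / 0.1) = 1120.
Each layer takes: 2.36 + 3.19 → 5.55 s.
Build time: 1120 × 5.55 s = 6216 s, i.e. 1.73 hours.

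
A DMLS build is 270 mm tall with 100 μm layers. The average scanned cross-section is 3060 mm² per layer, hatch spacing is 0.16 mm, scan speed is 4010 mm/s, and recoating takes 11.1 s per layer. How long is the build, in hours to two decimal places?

11.90 hours

Number of layers: 270 / 0.1 → 2700 (rounded up).
Per-layer scan distance: 3060 / 0.16 → 19125 mm.
Per-layer scan time = 19125 / 4010 = 4.7693 s.
Layer cycle: 4.7693 + 11.1 → 15.8693 s.
Build time = 2700 × 15.8693 = 42847.11 s = 11.90 hours.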